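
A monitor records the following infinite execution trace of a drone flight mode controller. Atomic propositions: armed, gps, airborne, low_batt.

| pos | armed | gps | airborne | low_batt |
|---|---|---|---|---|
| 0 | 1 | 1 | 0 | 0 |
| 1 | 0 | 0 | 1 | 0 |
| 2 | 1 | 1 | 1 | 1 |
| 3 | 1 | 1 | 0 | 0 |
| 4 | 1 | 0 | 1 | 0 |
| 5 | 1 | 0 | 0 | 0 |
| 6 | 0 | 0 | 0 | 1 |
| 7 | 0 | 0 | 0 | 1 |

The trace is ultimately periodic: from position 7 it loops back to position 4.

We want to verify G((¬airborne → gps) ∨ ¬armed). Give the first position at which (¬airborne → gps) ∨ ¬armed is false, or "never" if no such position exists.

5

Check (¬airborne → gps) ∨ ¬armed at each position in order: 0 ✓, 1 ✓, 2 ✓, 3 ✓, 4 ✓.
At position 5 the labels are {armed}, so (¬airborne → gps) ∨ ¬armed is false there. This is the first violation.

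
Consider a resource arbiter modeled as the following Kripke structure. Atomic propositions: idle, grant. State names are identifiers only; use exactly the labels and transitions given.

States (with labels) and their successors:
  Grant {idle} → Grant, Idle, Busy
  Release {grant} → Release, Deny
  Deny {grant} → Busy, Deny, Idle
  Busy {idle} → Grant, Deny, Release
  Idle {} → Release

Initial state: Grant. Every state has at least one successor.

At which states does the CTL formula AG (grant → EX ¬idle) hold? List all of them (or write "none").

States satisfying grant → EX ¬idle: {Grant, Release, Deny, Busy, Idle}.
States satisfying AG (grant → EX ¬idle): {Grant, Release, Deny, Busy, Idle}.

{Grant, Release, Deny, Busy, Idle}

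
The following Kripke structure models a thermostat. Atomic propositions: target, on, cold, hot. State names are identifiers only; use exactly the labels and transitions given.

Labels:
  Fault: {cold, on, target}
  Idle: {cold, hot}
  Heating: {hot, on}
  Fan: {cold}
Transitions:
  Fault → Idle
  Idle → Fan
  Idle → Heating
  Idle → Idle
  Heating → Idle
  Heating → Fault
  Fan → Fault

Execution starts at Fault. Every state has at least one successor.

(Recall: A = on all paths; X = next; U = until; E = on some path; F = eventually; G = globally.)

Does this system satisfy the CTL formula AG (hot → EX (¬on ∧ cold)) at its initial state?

States satisfying hot → EX (¬on ∧ cold): {Fault, Idle, Heating, Fan}.
States satisfying AG (hot → EX (¬on ∧ cold)): {Fault, Idle, Heating, Fan}.
Every state reachable from Fault satisfies hot → EX (¬on ∧ cold).
Fault ∈ Sat(AG (hot → EX (¬on ∧ cold))).

Holds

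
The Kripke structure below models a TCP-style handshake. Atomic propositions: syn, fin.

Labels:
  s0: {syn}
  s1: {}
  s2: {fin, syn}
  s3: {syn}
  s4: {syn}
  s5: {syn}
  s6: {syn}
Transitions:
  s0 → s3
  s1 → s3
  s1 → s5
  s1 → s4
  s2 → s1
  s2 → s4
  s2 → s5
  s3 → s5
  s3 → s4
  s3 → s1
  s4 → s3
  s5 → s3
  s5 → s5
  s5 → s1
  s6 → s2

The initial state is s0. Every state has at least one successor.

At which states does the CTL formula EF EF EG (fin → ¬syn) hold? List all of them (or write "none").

{s0, s1, s2, s3, s4, s5, s6}

States satisfying EF EG (fin → ¬syn): {s0, s1, s2, s3, s4, s5, s6}.
States satisfying EF EF EG (fin → ¬syn): {s0, s1, s2, s3, s4, s5, s6}.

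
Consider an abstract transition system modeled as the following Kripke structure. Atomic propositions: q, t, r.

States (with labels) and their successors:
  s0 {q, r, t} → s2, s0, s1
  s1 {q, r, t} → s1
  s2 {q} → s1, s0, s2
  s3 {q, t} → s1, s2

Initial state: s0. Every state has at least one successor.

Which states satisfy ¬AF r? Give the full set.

States satisfying r: {s0, s1}.
States satisfying AF r: {s0, s1}.
States satisfying ¬AF r: {s2, s3}.

{s2, s3}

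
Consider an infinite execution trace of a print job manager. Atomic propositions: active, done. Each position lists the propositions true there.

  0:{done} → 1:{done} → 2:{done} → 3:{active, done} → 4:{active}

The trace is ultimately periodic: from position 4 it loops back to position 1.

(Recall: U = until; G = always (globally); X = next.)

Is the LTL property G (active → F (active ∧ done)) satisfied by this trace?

Holds

active → F (active ∧ done) holds at every position 0..4, and those are all positions ever visited, so G (active → F (active ∧ done)) holds.
Positions where active holds: 3, 4.
Check F (active ∧ done) at each: 3→ok, 4→ok.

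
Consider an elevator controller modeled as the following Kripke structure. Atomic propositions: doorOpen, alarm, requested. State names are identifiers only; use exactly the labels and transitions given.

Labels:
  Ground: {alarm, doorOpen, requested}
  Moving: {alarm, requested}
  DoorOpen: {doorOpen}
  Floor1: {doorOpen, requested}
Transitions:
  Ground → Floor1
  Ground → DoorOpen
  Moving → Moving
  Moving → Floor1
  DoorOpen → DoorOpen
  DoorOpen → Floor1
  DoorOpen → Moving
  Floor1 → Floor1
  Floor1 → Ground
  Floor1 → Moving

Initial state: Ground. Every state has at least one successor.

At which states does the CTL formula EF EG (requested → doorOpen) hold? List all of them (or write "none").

{Ground, Moving, DoorOpen, Floor1}

States satisfying EG (requested → doorOpen): {Ground, DoorOpen, Floor1}.
States satisfying EF EG (requested → doorOpen): {Ground, Moving, DoorOpen, Floor1}.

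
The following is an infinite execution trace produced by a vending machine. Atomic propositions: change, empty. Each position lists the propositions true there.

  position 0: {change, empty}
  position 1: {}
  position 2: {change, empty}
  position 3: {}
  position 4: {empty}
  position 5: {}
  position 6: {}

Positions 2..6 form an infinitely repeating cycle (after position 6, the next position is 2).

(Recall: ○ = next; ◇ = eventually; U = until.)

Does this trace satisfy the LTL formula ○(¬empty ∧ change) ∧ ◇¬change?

The position after 0 is 1; ¬empty ∧ change is false there.
¬change holds at position 1, which is reachable from 0, so ◇¬change holds.
At position 0: ○(¬empty ∧ change) is false; ◇¬change is true; so ○(¬empty ∧ change) ∧ ◇¬change is false.

Does not hold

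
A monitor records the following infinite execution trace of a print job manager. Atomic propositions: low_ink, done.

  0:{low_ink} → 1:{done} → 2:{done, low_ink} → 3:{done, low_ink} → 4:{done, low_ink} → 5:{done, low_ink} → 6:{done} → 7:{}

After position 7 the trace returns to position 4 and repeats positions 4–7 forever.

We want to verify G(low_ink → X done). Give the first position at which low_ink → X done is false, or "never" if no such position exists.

never

low_ink → X done holds at every position 0..7, and those are all the positions the trace ever visits, so the invariant G(low_ink → X done) is never violated.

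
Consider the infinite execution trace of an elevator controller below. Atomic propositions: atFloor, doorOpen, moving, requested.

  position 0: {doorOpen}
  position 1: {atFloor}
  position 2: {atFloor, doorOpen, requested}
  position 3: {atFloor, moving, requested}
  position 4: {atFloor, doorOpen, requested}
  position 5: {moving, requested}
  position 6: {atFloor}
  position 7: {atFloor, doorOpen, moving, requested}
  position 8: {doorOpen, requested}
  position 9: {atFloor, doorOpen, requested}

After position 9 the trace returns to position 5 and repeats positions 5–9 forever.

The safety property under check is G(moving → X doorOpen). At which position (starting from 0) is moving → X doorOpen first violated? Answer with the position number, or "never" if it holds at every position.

5

Check moving → X doorOpen at each position in order: 0 ✓, 1 ✓, 2 ✓, 3 ✓, 4 ✓.
At position 5 the labels are {moving, requested} and the next position 6 has {atFloor}, so moving → X doorOpen is false there. This is the first violation.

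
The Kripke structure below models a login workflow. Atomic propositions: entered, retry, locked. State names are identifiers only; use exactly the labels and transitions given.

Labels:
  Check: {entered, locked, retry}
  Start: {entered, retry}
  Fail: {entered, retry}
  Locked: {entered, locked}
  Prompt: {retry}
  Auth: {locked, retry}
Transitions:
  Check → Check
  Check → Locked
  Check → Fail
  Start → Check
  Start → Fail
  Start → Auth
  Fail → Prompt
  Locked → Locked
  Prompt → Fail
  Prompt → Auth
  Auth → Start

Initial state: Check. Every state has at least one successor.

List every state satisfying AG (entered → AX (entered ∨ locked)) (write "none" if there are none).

{Locked}

States satisfying entered → AX (entered ∨ locked): {Check, Start, Locked, Prompt, Auth}.
States satisfying AG (entered → AX (entered ∨ locked)): {Locked}.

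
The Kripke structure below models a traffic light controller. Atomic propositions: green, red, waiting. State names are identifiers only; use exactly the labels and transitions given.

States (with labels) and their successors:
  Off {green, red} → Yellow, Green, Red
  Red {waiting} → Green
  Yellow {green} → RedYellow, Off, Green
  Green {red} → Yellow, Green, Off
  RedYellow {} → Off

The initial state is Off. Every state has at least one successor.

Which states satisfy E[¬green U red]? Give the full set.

{Off, Red, Green, RedYellow}

States satisfying ¬green: {Red, Green, RedYellow}.
States satisfying red: {Off, Green}.
States satisfying E[¬green U red]: {Off, Red, Green, RedYellow}.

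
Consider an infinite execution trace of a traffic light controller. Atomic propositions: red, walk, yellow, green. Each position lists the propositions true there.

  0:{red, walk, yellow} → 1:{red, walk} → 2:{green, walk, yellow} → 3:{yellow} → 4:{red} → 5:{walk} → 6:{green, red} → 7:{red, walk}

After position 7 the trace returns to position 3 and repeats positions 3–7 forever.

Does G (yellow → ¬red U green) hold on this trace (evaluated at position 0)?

No

yellow → ¬red U green must hold at every position from 0 onward. It fails at position 0, so G (yellow → ¬red U green) is false.
Positions where yellow holds: 0, 2, 3.
Check ¬red U green at each: 0→fails, 2→ok, 3→fails.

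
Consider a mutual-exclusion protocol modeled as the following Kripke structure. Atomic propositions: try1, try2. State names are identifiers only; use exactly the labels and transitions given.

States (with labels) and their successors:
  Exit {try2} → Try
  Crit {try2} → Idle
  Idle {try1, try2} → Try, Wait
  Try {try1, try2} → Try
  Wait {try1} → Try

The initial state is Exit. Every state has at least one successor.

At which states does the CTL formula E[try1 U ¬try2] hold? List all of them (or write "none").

{Idle, Wait}

States satisfying try1: {Idle, Try, Wait}.
States satisfying ¬try2: {Wait}.
States satisfying E[try1 U ¬try2]: {Idle, Wait}.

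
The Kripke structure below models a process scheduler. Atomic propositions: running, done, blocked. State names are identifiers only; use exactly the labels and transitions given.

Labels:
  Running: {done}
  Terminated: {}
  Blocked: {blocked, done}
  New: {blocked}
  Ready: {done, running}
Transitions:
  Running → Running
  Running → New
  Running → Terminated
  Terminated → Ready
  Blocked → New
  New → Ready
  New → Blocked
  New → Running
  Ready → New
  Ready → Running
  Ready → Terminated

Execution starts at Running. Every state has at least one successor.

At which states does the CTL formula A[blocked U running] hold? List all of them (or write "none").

States satisfying blocked: {Blocked, New}.
States satisfying running: {Ready}.
States satisfying A[blocked U running]: {Ready}.

{Ready}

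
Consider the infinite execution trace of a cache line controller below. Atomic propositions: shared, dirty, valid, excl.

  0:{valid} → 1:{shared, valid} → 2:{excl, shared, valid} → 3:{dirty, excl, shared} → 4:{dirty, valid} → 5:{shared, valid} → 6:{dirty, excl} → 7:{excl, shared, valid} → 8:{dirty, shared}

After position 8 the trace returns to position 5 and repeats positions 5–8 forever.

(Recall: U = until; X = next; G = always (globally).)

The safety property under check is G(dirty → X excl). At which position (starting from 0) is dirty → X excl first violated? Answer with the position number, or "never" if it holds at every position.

Check dirty → X excl at each position in order: 0 ✓, 1 ✓, 2 ✓.
At position 3 the labels are {dirty, excl, shared} and the next position 4 has {dirty, valid}, so dirty → X excl is false there. This is the first violation.

3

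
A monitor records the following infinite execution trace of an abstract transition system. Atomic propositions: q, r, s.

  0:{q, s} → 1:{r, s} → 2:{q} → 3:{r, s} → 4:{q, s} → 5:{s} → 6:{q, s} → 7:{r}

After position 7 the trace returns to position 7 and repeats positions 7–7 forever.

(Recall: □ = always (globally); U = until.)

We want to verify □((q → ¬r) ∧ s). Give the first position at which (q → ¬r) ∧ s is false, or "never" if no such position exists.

Check (q → ¬r) ∧ s at each position in order: 0 ✓, 1 ✓.
At position 2 the labels are {q}, so (q → ¬r) ∧ s is false there. This is the first violation.

2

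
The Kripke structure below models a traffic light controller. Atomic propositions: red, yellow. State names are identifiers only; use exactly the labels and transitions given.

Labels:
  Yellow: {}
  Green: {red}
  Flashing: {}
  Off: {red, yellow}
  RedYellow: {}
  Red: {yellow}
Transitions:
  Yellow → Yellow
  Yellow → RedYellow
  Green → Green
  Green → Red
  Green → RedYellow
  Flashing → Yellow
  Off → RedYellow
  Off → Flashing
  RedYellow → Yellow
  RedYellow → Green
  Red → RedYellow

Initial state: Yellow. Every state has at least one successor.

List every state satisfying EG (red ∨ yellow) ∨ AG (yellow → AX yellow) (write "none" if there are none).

States satisfying red ∨ yellow: {Green, Off, Red}.
States satisfying EG (red ∨ yellow): {Green}.
States satisfying yellow → AX yellow: {Yellow, Green, Flashing, RedYellow}.
States satisfying AG (yellow → AX yellow): ∅.
States satisfying EG (red ∨ yellow) ∨ AG (yellow → AX yellow): {Green}.

{Green}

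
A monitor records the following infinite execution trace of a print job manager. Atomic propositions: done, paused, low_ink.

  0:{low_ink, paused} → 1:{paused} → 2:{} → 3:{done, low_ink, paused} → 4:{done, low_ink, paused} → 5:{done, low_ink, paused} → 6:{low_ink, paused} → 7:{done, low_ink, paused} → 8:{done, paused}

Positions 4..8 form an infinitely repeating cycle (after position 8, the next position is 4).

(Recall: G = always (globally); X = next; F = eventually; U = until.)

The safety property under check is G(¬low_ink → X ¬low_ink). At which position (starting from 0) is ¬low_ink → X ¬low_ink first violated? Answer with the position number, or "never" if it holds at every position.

2

Check ¬low_ink → X ¬low_ink at each position in order: 0 ✓, 1 ✓.
At position 2 the labels are {} and the next position 3 has {done, low_ink, paused}, so ¬low_ink → X ¬low_ink is false there. This is the first violation.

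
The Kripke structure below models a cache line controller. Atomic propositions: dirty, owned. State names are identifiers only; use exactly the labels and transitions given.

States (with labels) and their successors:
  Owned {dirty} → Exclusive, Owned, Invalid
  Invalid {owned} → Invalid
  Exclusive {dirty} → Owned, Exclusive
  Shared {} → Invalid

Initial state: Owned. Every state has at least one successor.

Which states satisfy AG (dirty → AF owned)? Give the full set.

States satisfying dirty → AF owned: {Invalid, Shared}.
States satisfying AG (dirty → AF owned): {Invalid, Shared}.

{Invalid, Shared}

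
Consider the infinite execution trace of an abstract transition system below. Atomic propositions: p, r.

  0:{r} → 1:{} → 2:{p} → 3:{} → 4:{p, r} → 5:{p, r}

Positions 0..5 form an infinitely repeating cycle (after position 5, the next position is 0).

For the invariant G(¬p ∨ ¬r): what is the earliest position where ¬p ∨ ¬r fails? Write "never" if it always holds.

4

Check ¬p ∨ ¬r at each position in order: 0 ✓, 1 ✓, 2 ✓, 3 ✓.
At position 4 the labels are {p, r}, so ¬p ∨ ¬r is false there. This is the first violation.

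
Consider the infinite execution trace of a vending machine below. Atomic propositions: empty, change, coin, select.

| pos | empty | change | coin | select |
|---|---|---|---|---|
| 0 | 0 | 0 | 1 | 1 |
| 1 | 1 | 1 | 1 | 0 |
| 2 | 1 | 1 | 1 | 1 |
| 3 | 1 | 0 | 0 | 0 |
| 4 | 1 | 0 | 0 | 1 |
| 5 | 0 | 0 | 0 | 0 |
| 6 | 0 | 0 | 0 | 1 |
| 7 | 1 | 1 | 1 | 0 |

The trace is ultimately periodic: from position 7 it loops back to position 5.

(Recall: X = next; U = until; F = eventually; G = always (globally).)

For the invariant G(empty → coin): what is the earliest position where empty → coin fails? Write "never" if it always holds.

Check empty → coin at each position in order: 0 ✓, 1 ✓, 2 ✓.
At position 3 the labels are {empty}, so empty → coin is false there. This is the first violation.

3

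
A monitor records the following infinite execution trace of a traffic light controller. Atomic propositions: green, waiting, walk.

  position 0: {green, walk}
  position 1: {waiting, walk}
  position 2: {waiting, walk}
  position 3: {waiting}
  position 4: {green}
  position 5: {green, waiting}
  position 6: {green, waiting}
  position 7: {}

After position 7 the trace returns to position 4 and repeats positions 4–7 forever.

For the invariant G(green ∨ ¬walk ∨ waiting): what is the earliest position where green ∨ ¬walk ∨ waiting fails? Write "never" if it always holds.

never

green ∨ ¬walk ∨ waiting holds at every position 0..7, and those are all the positions the trace ever visits, so the invariant G(green ∨ ¬walk ∨ waiting) is never violated.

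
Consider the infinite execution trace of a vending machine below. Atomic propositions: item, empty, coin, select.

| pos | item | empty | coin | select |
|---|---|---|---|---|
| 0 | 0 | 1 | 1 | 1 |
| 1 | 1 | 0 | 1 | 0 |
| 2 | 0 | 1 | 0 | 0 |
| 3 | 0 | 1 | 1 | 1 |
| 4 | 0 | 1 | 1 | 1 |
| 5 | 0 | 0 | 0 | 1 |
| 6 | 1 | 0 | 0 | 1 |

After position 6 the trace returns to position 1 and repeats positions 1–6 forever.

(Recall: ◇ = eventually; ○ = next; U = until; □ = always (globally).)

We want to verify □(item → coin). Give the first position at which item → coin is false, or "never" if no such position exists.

6

Check item → coin at each position in order: 0 ✓, 1 ✓, 2 ✓, 3 ✓, 4 ✓, 5 ✓.
At position 6 the labels are {item, select}, so item → coin is false there. This is the first violation.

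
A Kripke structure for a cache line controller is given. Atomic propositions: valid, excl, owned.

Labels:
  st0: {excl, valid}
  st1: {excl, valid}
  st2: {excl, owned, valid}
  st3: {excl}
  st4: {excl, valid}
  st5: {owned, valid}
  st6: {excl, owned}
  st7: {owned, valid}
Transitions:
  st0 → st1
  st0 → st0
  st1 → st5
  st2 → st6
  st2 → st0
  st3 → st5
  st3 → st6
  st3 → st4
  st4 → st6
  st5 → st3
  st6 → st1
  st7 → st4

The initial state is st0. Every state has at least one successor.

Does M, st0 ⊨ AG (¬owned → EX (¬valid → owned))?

States satisfying ¬owned → EX (¬valid → owned): {st0, st1, st2, st3, st4, st5, st6, st7}.
States satisfying AG (¬owned → EX (¬valid → owned)): {st0, st1, st2, st3, st4, st5, st6, st7}.
Every state reachable from st0 satisfies ¬owned → EX (¬valid → owned).
st0 ∈ Sat(AG (¬owned → EX (¬valid → owned))).

Satisfied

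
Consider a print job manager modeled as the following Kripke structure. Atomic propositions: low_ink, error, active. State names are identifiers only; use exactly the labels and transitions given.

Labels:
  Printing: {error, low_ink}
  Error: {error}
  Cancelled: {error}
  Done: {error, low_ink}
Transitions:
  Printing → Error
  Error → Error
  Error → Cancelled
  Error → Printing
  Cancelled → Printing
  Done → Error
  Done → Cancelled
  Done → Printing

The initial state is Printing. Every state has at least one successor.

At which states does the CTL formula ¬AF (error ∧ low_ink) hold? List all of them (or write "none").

States satisfying error ∧ low_ink: {Printing, Done}.
States satisfying AF (error ∧ low_ink): {Printing, Cancelled, Done}.
States satisfying ¬AF (error ∧ low_ink): {Error}.

{Error}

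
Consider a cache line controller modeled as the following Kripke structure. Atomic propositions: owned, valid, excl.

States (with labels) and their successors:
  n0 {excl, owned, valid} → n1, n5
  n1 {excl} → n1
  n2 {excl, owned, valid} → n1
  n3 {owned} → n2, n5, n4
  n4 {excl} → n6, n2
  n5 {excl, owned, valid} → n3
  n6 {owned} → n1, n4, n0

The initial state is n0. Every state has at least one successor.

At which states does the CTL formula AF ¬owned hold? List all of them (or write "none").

{n1, n2, n4}

States satisfying ¬owned: {n1, n4}.
States satisfying AF ¬owned: {n1, n2, n4}.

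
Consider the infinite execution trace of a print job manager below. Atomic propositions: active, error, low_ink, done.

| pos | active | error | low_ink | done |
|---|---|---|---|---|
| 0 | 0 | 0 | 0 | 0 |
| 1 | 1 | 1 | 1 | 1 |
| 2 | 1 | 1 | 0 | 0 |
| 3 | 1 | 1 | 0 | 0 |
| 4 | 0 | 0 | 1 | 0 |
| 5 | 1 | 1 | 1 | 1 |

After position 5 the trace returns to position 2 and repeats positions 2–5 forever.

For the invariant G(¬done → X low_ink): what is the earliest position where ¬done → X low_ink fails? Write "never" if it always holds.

Check ¬done → X low_ink at each position in order: 0 ✓, 1 ✓.
At position 2 the labels are {active, error} and the next position 3 has {active, error}, so ¬done → X low_ink is false there. This is the first violation.

2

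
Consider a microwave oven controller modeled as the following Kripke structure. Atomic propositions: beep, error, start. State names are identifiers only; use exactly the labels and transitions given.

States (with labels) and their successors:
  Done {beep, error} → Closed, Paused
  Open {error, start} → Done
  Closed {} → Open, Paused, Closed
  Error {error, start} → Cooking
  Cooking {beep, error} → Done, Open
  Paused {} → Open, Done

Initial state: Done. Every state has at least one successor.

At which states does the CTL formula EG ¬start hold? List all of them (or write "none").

{Done, Closed, Cooking, Paused}

States satisfying ¬start: {Done, Closed, Cooking, Paused}.
States satisfying EG ¬start: {Done, Closed, Cooking, Paused}.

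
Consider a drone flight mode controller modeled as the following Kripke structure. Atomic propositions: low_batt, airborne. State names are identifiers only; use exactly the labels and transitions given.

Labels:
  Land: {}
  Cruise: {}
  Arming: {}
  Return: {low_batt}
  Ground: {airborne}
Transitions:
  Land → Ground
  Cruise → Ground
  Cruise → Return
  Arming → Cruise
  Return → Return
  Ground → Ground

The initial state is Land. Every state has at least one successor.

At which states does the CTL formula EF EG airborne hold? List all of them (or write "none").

{Land, Cruise, Arming, Ground}

States satisfying EG airborne: {Ground}.
States satisfying EF EG airborne: {Land, Cruise, Arming, Ground}.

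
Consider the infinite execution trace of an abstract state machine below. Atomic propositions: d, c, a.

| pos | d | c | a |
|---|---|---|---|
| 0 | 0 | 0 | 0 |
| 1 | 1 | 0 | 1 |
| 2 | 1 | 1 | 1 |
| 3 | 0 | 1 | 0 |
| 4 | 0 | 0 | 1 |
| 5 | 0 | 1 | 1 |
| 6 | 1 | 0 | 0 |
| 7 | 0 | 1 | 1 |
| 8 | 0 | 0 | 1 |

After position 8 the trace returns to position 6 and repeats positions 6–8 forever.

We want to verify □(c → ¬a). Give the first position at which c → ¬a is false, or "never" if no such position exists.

2

Check c → ¬a at each position in order: 0 ✓, 1 ✓.
At position 2 the labels are {a, c, d}, so c → ¬a is false there. This is the first violation.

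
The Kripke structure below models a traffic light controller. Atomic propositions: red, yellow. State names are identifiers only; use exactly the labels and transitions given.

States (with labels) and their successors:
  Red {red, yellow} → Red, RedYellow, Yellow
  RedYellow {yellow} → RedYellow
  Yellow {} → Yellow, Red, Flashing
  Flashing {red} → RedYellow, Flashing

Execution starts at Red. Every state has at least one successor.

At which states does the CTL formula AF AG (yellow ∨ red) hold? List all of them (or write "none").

{RedYellow, Flashing}

States satisfying AG (yellow ∨ red): {RedYellow, Flashing}.
States satisfying AF AG (yellow ∨ red): {RedYellow, Flashing}.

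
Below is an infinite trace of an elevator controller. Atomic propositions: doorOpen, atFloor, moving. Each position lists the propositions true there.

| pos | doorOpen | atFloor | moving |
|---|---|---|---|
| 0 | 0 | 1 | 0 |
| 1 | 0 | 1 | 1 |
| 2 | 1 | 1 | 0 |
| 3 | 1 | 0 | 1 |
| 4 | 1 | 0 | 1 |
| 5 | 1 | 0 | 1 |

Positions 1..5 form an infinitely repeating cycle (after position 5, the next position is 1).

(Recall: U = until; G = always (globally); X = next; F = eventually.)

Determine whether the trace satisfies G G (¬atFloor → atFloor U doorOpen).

G (¬atFloor → atFloor U doorOpen) holds at every position 0..5, and those are all positions ever visited, so G G (¬atFloor → atFloor U doorOpen) holds.

Holds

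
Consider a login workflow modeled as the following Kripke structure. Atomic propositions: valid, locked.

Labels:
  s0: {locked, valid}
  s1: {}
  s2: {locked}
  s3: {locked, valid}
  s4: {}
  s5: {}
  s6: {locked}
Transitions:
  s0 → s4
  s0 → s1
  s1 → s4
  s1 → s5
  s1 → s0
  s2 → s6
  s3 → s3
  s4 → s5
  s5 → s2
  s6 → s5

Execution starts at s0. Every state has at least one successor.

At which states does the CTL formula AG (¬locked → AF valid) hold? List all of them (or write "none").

States satisfying ¬locked → AF valid: {s0, s2, s3, s6}.
States satisfying AG (¬locked → AF valid): {s3}.

{s3}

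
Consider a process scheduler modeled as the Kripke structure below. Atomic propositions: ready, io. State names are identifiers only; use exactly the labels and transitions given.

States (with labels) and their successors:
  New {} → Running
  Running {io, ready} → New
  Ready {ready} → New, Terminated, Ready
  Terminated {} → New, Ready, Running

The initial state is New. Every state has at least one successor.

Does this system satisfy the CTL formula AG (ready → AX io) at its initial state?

States satisfying ready → AX io: {New, Terminated}.
States satisfying AG (ready → AX io): ∅.
Running is reachable from New and violates ready → AX io, so AG fails at New.
New ∉ Sat(AG (ready → AX io)).

Violated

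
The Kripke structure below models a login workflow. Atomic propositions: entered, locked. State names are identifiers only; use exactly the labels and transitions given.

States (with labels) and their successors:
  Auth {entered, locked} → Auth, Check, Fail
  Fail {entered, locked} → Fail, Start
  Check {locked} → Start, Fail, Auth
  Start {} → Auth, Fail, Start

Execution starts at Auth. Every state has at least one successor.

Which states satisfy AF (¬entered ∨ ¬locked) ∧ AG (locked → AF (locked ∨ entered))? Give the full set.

{Check, Start}

States satisfying ¬entered ∨ ¬locked: {Check, Start}.
States satisfying AF (¬entered ∨ ¬locked): {Check, Start}.
States satisfying locked → AF (locked ∨ entered): {Auth, Fail, Check, Start}.
States satisfying AG (locked → AF (locked ∨ entered)): {Auth, Fail, Check, Start}.
States satisfying AF (¬entered ∨ ¬locked) ∧ AG (locked → AF (locked ∨ entered)): {Check, Start}.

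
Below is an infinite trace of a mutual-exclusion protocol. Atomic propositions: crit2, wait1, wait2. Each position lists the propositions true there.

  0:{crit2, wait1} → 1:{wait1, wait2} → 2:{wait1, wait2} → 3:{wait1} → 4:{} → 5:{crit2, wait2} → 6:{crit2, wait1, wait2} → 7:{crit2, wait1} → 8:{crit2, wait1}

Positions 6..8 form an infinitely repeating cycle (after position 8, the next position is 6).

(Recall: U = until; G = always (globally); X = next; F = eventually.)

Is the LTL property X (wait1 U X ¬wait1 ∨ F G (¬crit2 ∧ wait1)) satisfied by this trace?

The position after 0 is 1; wait1 U X ¬wait1 ∨ F G (¬crit2 ∧ wait1) is true there.

Yes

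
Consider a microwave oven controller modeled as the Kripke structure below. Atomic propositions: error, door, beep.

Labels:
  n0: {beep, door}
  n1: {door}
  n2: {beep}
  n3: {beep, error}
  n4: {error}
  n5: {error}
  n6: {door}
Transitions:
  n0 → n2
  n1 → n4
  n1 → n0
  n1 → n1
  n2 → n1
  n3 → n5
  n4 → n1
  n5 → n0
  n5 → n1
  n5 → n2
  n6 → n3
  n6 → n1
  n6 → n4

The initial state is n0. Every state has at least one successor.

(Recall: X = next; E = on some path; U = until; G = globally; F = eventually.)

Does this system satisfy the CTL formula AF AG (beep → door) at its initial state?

No

States satisfying AG (beep → door): ∅.
States satisfying AF AG (beep → door): ∅.
There is a path from n0 along which AG (beep → door) never holds.
n0 ∉ Sat(AF AG (beep → door)).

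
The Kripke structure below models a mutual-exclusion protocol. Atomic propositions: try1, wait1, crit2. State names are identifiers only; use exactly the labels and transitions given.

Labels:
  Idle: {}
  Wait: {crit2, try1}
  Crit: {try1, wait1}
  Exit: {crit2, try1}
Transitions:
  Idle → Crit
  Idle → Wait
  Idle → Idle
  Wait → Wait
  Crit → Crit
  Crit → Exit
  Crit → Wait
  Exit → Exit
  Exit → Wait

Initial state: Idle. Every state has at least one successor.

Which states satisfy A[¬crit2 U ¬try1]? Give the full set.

States satisfying ¬crit2: {Idle, Crit}.
States satisfying ¬try1: {Idle}.
States satisfying A[¬crit2 U ¬try1]: {Idle}.

{Idle}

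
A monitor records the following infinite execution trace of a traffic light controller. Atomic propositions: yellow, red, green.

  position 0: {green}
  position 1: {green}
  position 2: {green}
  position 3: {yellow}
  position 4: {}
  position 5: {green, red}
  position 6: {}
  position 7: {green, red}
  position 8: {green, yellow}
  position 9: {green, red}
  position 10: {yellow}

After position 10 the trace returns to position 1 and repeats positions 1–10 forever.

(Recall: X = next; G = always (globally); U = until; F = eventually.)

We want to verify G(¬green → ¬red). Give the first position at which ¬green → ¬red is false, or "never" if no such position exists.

¬green → ¬red holds at every position 0..10, and those are all the positions the trace ever visits, so the invariant G(¬green → ¬red) is never violated.

never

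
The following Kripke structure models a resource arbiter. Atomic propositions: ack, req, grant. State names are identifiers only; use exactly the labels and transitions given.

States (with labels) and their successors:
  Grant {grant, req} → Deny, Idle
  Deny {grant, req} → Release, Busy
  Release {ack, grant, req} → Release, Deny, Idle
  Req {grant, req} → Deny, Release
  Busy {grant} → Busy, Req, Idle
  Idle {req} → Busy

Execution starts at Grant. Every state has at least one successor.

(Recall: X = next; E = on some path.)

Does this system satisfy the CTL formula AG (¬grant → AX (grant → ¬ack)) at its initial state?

States satisfying ¬grant → AX (grant → ¬ack): {Grant, Deny, Release, Req, Busy, Idle}.
States satisfying AG (¬grant → AX (grant → ¬ack)): {Grant, Deny, Release, Req, Busy, Idle}.
Every state reachable from Grant satisfies ¬grant → AX (grant → ¬ack).
Grant ∈ Sat(AG (¬grant → AX (grant → ¬ack))).

Yes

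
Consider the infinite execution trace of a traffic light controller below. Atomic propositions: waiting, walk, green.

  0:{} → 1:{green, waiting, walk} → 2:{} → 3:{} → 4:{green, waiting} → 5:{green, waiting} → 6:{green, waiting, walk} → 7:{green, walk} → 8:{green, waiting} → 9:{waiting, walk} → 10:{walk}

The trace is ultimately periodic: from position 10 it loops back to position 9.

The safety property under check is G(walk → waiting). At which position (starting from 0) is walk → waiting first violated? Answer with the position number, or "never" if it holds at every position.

Check walk → waiting at each position in order: 0 ✓, 1 ✓, 2 ✓, 3 ✓, 4 ✓, 5 ✓, 6 ✓.
At position 7 the labels are {green, walk}, so walk → waiting is false there. This is the first violation.

7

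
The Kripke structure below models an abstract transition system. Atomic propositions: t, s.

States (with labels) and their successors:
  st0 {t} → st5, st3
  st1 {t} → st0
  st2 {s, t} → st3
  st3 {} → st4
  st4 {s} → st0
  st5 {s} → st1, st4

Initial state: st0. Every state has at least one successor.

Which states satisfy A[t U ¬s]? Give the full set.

States satisfying t: {st0, st1, st2}.
States satisfying ¬s: {st0, st1, st3}.
States satisfying A[t U ¬s]: {st0, st1, st2, st3}.

{st0, st1, st2, st3}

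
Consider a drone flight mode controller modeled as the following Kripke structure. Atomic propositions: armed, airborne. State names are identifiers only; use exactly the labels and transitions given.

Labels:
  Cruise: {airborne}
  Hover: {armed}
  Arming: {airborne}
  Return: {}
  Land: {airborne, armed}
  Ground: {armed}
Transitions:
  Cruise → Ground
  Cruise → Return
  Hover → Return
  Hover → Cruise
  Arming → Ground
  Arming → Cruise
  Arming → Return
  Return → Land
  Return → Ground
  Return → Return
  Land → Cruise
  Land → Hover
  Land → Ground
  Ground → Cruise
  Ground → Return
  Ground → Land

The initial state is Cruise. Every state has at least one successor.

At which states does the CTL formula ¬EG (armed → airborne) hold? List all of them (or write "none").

{Hover, Ground}

States satisfying armed → airborne: {Cruise, Arming, Return, Land}.
States satisfying EG (armed → airborne): {Cruise, Arming, Return, Land}.
States satisfying ¬EG (armed → airborne): {Hover, Ground}.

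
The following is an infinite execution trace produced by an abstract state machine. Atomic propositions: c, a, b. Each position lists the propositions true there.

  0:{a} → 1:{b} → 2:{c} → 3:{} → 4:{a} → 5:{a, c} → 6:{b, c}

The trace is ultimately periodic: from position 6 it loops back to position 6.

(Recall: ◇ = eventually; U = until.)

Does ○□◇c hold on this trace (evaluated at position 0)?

The position after 0 is 1; □◇c is true there.

Holds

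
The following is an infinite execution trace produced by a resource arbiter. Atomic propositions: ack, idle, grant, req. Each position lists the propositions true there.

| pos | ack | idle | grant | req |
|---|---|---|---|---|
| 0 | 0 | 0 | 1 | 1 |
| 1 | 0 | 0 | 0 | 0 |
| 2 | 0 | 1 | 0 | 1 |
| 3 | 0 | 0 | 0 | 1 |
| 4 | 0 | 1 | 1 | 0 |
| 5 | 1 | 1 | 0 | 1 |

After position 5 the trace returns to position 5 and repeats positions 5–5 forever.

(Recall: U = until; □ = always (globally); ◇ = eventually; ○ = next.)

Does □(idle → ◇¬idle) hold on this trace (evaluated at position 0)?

idle → ◇¬idle must hold at every position from 0 onward. It fails at position 4, so □(idle → ◇¬idle) is false.
Positions where idle holds: 2, 4, 5.
Check ◇¬idle at each: 2→ok, 4→fails, 5→fails.

Does not hold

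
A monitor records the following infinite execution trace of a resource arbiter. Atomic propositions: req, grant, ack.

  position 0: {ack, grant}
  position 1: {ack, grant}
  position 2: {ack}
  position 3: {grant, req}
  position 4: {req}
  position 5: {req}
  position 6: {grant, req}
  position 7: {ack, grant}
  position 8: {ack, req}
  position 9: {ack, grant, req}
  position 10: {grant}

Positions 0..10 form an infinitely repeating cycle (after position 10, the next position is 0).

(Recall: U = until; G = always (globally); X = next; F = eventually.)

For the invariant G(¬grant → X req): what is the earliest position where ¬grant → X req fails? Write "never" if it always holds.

never

¬grant → X req holds at every position 0..10, and those are all the positions the trace ever visits, so the invariant G(¬grant → X req) is never violated.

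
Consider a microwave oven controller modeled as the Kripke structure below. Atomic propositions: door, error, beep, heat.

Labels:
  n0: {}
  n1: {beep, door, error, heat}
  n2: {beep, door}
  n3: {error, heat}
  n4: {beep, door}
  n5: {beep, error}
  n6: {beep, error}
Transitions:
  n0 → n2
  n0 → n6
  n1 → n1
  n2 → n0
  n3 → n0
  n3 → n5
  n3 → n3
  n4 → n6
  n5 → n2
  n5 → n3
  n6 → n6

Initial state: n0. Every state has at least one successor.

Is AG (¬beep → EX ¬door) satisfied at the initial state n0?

States satisfying ¬beep → EX ¬door: {n0, n1, n2, n3, n4, n5, n6}.
States satisfying AG (¬beep → EX ¬door): {n0, n1, n2, n3, n4, n5, n6}.
Every state reachable from n0 satisfies ¬beep → EX ¬door.
n0 ∈ Sat(AG (¬beep → EX ¬door)).

Satisfied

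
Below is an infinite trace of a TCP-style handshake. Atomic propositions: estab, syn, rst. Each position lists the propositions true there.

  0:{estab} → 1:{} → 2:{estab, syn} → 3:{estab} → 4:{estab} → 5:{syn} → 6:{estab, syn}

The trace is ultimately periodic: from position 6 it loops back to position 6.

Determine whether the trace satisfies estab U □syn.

Walking from position 0: at position 1, □syn has not yet held and estab fails, so estab U □syn is false.

No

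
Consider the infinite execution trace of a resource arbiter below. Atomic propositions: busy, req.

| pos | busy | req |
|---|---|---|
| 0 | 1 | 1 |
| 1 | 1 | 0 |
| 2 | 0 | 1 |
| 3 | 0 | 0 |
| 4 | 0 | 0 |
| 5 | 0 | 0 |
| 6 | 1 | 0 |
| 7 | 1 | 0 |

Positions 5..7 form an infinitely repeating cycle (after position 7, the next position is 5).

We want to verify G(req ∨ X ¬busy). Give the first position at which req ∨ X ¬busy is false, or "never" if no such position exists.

Check req ∨ X ¬busy at each position in order: 0 ✓, 1 ✓, 2 ✓, 3 ✓, 4 ✓.
At position 5 the labels are {} and the next position 6 has {busy}, so req ∨ X ¬busy is false there. This is the first violation.

5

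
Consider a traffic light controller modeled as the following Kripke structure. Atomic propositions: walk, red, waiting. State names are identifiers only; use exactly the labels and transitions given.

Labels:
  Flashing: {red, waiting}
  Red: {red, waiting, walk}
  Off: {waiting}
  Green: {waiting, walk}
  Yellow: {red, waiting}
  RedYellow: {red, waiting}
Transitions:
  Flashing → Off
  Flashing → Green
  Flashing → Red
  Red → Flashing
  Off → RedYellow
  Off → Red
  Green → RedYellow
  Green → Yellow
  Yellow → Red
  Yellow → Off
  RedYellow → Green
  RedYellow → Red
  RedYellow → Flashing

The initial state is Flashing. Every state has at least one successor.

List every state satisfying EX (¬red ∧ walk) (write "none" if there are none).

States satisfying ¬red ∧ walk: {Green}.
States satisfying EX (¬red ∧ walk): {Flashing, RedYellow}.

{Flashing, RedYellow}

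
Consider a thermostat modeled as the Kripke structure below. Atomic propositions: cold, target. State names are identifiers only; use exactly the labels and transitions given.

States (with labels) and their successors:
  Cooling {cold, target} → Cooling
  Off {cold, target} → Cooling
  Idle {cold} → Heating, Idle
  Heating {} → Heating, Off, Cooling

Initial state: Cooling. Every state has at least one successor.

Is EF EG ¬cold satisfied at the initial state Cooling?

States satisfying EG ¬cold: {Heating}.
States satisfying EF EG ¬cold: {Idle, Heating}.
No suitable path/successor from Cooling witnesses the formula.
Cooling ∉ Sat(EF EG ¬cold).

No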